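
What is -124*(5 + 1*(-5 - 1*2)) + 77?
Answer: 325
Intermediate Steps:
-124*(5 + 1*(-5 - 1*2)) + 77 = -124*(5 + 1*(-5 - 2)) + 77 = -124*(5 + 1*(-7)) + 77 = -124*(5 - 7) + 77 = -124*(-2) + 77 = 248 + 77 = 325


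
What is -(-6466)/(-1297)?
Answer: -6466/1297 ≈ -4.9854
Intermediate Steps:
-(-6466)/(-1297) = -(-6466)*(-1)/1297 = -1*6466/1297 = -6466/1297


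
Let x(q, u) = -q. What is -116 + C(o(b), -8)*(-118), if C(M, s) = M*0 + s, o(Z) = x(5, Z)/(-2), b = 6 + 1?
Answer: 828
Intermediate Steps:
b = 7
o(Z) = 5/2 (o(Z) = -1*5/(-2) = -5*(-1/2) = 5/2)
C(M, s) = s (C(M, s) = 0 + s = s)
-116 + C(o(b), -8)*(-118) = -116 - 8*(-118) = -116 + 944 = 828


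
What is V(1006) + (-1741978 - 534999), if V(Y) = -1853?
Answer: -2278830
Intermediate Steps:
V(1006) + (-1741978 - 534999) = -1853 + (-1741978 - 534999) = -1853 - 2276977 = -2278830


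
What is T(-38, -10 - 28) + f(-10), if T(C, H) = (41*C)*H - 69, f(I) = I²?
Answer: 59235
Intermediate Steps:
T(C, H) = -69 + 41*C*H (T(C, H) = 41*C*H - 69 = -69 + 41*C*H)
T(-38, -10 - 28) + f(-10) = (-69 + 41*(-38)*(-10 - 28)) + (-10)² = (-69 + 41*(-38)*(-38)) + 100 = (-69 + 59204) + 100 = 59135 + 100 = 59235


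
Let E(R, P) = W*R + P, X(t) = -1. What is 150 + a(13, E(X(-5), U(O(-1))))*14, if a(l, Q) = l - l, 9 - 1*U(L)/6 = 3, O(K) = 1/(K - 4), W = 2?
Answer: 150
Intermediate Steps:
O(K) = 1/(-4 + K)
U(L) = 36 (U(L) = 54 - 6*3 = 54 - 18 = 36)
E(R, P) = P + 2*R (E(R, P) = 2*R + P = P + 2*R)
a(l, Q) = 0
150 + a(13, E(X(-5), U(O(-1))))*14 = 150 + 0*14 = 150 + 0 = 150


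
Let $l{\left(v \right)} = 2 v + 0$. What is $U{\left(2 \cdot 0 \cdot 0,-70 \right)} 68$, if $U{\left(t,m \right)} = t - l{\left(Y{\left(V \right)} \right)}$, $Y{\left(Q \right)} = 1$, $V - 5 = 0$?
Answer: $-136$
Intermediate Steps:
$V = 5$ ($V = 5 + 0 = 5$)
$l{\left(v \right)} = 2 v$
$U{\left(t,m \right)} = -2 + t$ ($U{\left(t,m \right)} = t - 2 \cdot 1 = t - 2 = -2 + t$)
$U{\left(2 \cdot 0 \cdot 0,-70 \right)} 68 = \left(-2 + 2 \cdot 0 \cdot 0\right) 68 = \left(-2 + 0 \cdot 0\right) 68 = \left(-2 + 0\right) 68 = \left(-2\right) 68 = -136$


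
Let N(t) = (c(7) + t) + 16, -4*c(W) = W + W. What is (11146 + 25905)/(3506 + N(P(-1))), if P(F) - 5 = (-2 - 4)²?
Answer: 10586/1017 ≈ 10.409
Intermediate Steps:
c(W) = -W/2 (c(W) = -(W + W)/4 = -W/2)
P(F) = 41 (P(F) = 5 + (-2 - 4)² = 5 + (-6)² = 5 + 36 = 41)
N(t) = 25/2 + t (N(t) = (-½*7 + t) + 16 = (-7/2 + t) + 16 = 25/2 + t)
(11146 + 25905)/(3506 + N(P(-1))) = (11146 + 25905)/(3506 + (25/2 + 41)) = 37051/(3506 + 107/2) = 37051/(7119/2) = 37051*(2/7119) = 10586/1017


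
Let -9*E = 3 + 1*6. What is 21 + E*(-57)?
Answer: 78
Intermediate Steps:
E = -1 (E = -(3 + 1*6)/9 = -(3 + 6)/9 = -⅑*9 = -1)
21 + E*(-57) = 21 - 1*(-57) = 21 + 57 = 78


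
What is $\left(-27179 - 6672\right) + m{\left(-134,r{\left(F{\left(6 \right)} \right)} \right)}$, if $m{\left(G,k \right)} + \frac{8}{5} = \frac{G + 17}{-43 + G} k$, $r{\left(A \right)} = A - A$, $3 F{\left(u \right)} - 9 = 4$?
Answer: $- \frac{169263}{5} \approx -33853.0$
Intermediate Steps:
$F{\left(u \right)} = \frac{13}{3}$ ($F{\left(u \right)} = 3 + \frac{1}{3} \cdot 4 = 3 + \frac{4}{3} = \frac{13}{3}$)
$r{\left(A \right)} = 0$
$m{\left(G,k \right)} = - \frac{8}{5} + \frac{k \left(17 + G\right)}{-43 + G}$ ($m{\left(G,k \right)} = - \frac{8}{5} + \frac{G + 17}{-43 + G} k = - \frac{8}{5} + \frac{17 + G}{-43 + G} k = - \frac{8}{5} + \frac{k \left(17 + G\right)}{-43 + G}$)
$\left(-27179 - 6672\right) + m{\left(-134,r{\left(F{\left(6 \right)} \right)} \right)} = \left(-27179 - 6672\right) + \frac{344 - -1072 + 85 \cdot 0 + 5 \left(-134\right) 0}{5 \left(-43 - 134\right)} = -33851 + \frac{344 + 1072 + 0 + 0}{5 \left(-177\right)} = -33851 + \frac{1}{5} \left(- \frac{1}{177}\right) 1416 = -33851 - \frac{8}{5} = - \frac{169263}{5}$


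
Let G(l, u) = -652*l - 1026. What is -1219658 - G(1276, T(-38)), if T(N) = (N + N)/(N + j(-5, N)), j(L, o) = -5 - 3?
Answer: -386680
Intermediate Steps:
j(L, o) = -8
T(N) = 2*N/(-8 + N) (T(N) = (N + N)/(N - 8) = (2*N)/(-8 + N) = 2*N/(-8 + N))
G(l, u) = -1026 - 652*l
-1219658 - G(1276, T(-38)) = -1219658 - (-1026 - 652*1276) = -1219658 - (-1026 - 831952) = -1219658 - 1*(-832978) = -1219658 + 832978 = -386680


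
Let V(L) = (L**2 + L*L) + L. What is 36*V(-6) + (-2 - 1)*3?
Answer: 2367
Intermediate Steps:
V(L) = L + 2*L**2 (V(L) = (L**2 + L**2) + L = 2*L**2 + L = L + 2*L**2)
36*V(-6) + (-2 - 1)*3 = 36*(-6*(1 + 2*(-6))) + (-2 - 1)*3 = 36*(-6*(1 - 12)) - 3*3 = 36*(-6*(-11)) - 9 = 36*66 - 9 = 2376 - 9 = 2367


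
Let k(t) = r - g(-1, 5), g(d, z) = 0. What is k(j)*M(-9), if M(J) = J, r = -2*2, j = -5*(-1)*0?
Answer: 36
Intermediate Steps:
j = 0 (j = 5*0 = 0)
r = -4
k(t) = -4 (k(t) = -4 - 1*0 = -4 + 0 = -4)
k(j)*M(-9) = -4*(-9) = 36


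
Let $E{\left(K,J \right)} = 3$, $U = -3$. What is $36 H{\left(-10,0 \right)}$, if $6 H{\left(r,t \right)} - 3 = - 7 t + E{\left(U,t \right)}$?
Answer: $36$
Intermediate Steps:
$H{\left(r,t \right)} = 1 - \frac{7 t}{6}$ ($H{\left(r,t \right)} = \frac{1}{2} + \frac{- 7 t + 3}{6} = \frac{1}{2} + \frac{3 - 7 t}{6} = \frac{1}{2} - \left(- \frac{1}{2} + \frac{7 t}{6}\right) = 1 - \frac{7 t}{6}$)
$36 H{\left(-10,0 \right)} = 36 \left(1 - 0\right) = 36 \left(1 + 0\right) = 36 \cdot 1 = 36$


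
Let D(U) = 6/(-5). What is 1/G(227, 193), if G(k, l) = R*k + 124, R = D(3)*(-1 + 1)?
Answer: 1/124 ≈ 0.0080645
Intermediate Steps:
D(U) = -6/5 (D(U) = 6*(-⅕) = -6/5)
R = 0 (R = -6*(-1 + 1)/5 = -6/5*0 = 0)
G(k, l) = 124 (G(k, l) = 0*k + 124 = 0 + 124 = 124)
1/G(227, 193) = 1/124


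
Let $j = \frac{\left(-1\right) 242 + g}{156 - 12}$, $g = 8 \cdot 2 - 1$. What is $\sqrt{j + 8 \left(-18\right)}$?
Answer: $\frac{i \sqrt{20963}}{12} \approx 12.066 i$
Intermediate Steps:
$g = 15$ ($g = 16 - 1 = 15$)
$j = - \frac{227}{144}$ ($j = \frac{\left(-1\right) 242 + 15}{156 - 12} = \frac{-242 + 15}{144} = \left(-227\right) \frac{1}{144} = - \frac{227}{144} \approx -1.5764$)
$\sqrt{j + 8 \left(-18\right)} = \sqrt{- \frac{227}{144} + 8 \left(-18\right)} = \sqrt{- \frac{227}{144} - 144} = \sqrt{- \frac{20963}{144}} = \frac{i \sqrt{20963}}{12}$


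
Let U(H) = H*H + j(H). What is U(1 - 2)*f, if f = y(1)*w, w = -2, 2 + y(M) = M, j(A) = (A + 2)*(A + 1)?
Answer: 2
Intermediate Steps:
j(A) = (1 + A)*(2 + A) (j(A) = (2 + A)*(1 + A) = (1 + A)*(2 + A))
y(M) = -2 + M
f = 2 (f = (-2 + 1)*(-2) = -1*(-2) = 2)
U(H) = 2 + 2*H² + 3*H (U(H) = H*H + (2 + H² + 3*H) = H² + (2 + H² + 3*H) = 2 + 2*H² + 3*H)
U(1 - 2)*f = (2 + 2*(1 - 2)² + 3*(1 - 2))*2 = (2 + 2*(-1)² + 3*(-1))*2 = (2 + 2*1 - 3)*2 = (2 + 2 - 3)*2 = 1*2 = 2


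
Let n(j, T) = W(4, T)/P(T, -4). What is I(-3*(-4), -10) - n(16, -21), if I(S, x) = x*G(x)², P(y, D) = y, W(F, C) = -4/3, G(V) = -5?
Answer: -15754/63 ≈ -250.06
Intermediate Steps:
W(F, C) = -4/3 (W(F, C) = -4*⅓ = -4/3)
n(j, T) = -4/(3*T)
I(S, x) = 25*x (I(S, x) = x*(-5)² = x*25 = 25*x)
I(-3*(-4), -10) - n(16, -21) = 25*(-10) - (-4)/(3*(-21)) = -250 - (-4)*(-1)/(3*21) = -250 - 1*4/63 = -250 - 4/63 = -15754/63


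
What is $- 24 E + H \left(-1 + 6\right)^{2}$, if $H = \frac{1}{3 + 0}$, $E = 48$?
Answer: $- \frac{3431}{3} \approx -1143.7$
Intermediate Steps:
$H = \frac{1}{3} \approx 0.33333$
$- 24 E + H \left(-1 + 6\right)^{2} = \left(-24\right) 48 + \frac{\left(-1 + 6\right)^{2}}{3} = -1152 + \frac{5^{2}}{3} = -1152 + \frac{1}{3} \cdot 25 = -1152 + \frac{25}{3} = - \frac{3431}{3}$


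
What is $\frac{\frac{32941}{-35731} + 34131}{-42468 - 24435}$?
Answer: $- \frac{1219501820}{2390511093} \approx -0.51014$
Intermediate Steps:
$\frac{\frac{32941}{-35731} + 34131}{-42468 - 24435} = \frac{32941 \left(- \frac{1}{35731}\right) + 34131}{-66903} = \left(- \frac{32941}{35731} + 34131\right) \left(- \frac{1}{66903}\right) = \frac{1219501820}{35731} \left(- \frac{1}{66903}\right) = - \frac{1219501820}{2390511093}$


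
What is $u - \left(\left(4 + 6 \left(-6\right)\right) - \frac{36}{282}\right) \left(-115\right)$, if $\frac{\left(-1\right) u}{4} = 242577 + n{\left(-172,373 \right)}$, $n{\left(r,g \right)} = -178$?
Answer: $- \frac{45744662}{47} \approx -9.7329 \cdot 10^{5}$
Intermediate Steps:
$u = -969596$ ($u = - 4 \left(242577 - 178\right) = \left(-4\right) 242399 = -969596$)
$u - \left(\left(4 + 6 \left(-6\right)\right) - \frac{36}{282}\right) \left(-115\right) = -969596 - \left(\left(4 + 6 \left(-6\right)\right) - \frac{36}{282}\right) \left(-115\right) = -969596 - \left(\left(4 - 36\right) - \frac{6}{47}\right) \left(-115\right) = -969596 - \left(-32 - \frac{6}{47}\right) \left(-115\right) = -969596 - \left(- \frac{1510}{47}\right) \left(-115\right) = -969596 - \frac{173650}{47} = - \frac{45744662}{47}$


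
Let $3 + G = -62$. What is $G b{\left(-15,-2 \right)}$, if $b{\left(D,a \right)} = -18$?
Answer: $1170$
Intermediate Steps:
$G = -65$ ($G = -3 - 62 = -65$)
$G b{\left(-15,-2 \right)} = \left(-65\right) \left(-18\right) = 1170$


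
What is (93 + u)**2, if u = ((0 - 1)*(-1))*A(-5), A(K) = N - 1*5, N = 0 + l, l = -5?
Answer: 6889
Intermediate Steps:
N = -5 (N = 0 - 5 = -5)
A(K) = -10 (A(K) = -5 - 1*5 = -5 - 5 = -10)
u = -10 (u = ((0 - 1)*(-1))*(-10) = -1*(-1)*(-10) = 1*(-10) = -10)
(93 + u)**2 = (93 - 10)**2 = 83**2 = 6889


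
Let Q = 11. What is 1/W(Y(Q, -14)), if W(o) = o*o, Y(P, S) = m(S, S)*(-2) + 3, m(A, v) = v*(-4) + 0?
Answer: 1/11881 ≈ 8.4168e-5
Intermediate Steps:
m(A, v) = -4*v (m(A, v) = -4*v + 0 = -4*v)
Y(P, S) = 3 + 8*S (Y(P, S) = -4*S*(-2) + 3 = 8*S + 3 = 3 + 8*S)
W(o) = o²
1/W(Y(Q, -14)) = 1/((3 + 8*(-14))²) = 1/((3 - 112)²) = 1/((-109)²) = 1/11881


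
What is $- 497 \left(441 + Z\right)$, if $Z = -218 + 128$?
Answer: $-174447$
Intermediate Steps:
$Z = -90$
$- 497 \left(441 + Z\right) = - 497 \left(441 - 90\right) = \left(-497\right) 351 = -174447$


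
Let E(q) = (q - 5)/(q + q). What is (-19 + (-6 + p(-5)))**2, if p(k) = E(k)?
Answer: 576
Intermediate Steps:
E(q) = (-5 + q)/(2*q) (E(q) = (-5 + q)/((2*q)) = (-5 + q)*(1/(2*q)) = (-5 + q)/(2*q))
p(k) = (-5 + k)/(2*k)
(-19 + (-6 + p(-5)))**2 = (-19 + (-6 + (1/2)*(-5 - 5)/(-5)))**2 = (-19 + (-6 + (1/2)*(-1/5)*(-10)))**2 = (-19 + (-6 + 1))**2 = (-19 - 5)**2 = (-24)**2 = 576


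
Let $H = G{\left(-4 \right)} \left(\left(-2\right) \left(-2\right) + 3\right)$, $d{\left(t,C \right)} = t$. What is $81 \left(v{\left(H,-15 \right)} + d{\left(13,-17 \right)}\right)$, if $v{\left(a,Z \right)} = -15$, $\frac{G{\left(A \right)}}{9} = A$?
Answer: $-162$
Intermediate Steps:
$G{\left(A \right)} = 9 A$
$H = -252$ ($H = 9 \left(-4\right) \left(\left(-2\right) \left(-2\right) + 3\right) = - 36 \left(4 + 3\right) = \left(-36\right) 7 = -252$)
$81 \left(v{\left(H,-15 \right)} + d{\left(13,-17 \right)}\right) = 81 \left(-15 + 13\right) = 81 \left(-2\right) = -162$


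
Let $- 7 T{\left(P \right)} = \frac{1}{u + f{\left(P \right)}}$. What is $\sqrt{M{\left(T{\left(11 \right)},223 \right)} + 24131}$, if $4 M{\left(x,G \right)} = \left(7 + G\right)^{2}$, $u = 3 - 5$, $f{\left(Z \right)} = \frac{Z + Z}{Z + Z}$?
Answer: $2 \sqrt{9339} \approx 193.28$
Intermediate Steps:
$f{\left(Z \right)} = 1$ ($f{\left(Z \right)} = \frac{2 Z}{2 Z} = 2 Z \frac{1}{2 Z} = 1$)
$u = -2$ ($u = 3 - 5 = -2$)
$T{\left(P \right)} = \frac{1}{7}$ ($T{\left(P \right)} = - \frac{1}{7 \left(-2 + 1\right)} = - \frac{1}{7 \left(-1\right)} = \left(- \frac{1}{7}\right) \left(-1\right) = \frac{1}{7}$)
$M{\left(x,G \right)} = \frac{\left(7 + G\right)^{2}}{4}$
$\sqrt{M{\left(T{\left(11 \right)},223 \right)} + 24131} = \sqrt{\frac{\left(7 + 223\right)^{2}}{4} + 24131} = \sqrt{\frac{230^{2}}{4} + 24131} = \sqrt{\frac{1}{4} \cdot 52900 + 24131} = \sqrt{13225 + 24131} = \sqrt{37356} = 2 \sqrt{9339}$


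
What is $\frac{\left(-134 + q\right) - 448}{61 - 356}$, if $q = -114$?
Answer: $\frac{696}{295} \approx 2.3593$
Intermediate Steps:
$\frac{\left(-134 + q\right) - 448}{61 - 356} = \frac{\left(-134 - 114\right) - 448}{61 - 356} = \frac{-248 - 448}{-295} = \left(-696\right) \left(- \frac{1}{295}\right) = \frac{696}{295}$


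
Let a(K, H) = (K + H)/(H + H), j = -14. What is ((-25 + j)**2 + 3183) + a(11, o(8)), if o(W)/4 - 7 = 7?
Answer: 526915/112 ≈ 4704.6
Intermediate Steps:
o(W) = 56 (o(W) = 28 + 4*7 = 28 + 28 = 56)
a(K, H) = (H + K)/(2*H) (a(K, H) = (H + K)/((2*H)) = (H + K)*(1/(2*H)) = (H + K)/(2*H))
((-25 + j)**2 + 3183) + a(11, o(8)) = ((-25 - 14)**2 + 3183) + (1/2)*(56 + 11)/56 = ((-39)**2 + 3183) + (1/2)*(1/56)*67 = (1521 + 3183) + 67/112 = 4704 + 67/112 = 526915/112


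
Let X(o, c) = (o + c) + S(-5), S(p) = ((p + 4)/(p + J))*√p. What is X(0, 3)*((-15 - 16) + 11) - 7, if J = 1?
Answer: -67 - 5*I*√5 ≈ -67.0 - 11.18*I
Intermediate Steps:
S(p) = √p*(4 + p)/(1 + p) (S(p) = ((p + 4)/(p + 1))*√p = ((4 + p)/(1 + p))*√p = √p*(4 + p)/(1 + p))
X(o, c) = c + o + I*√5/4 (X(o, c) = (o + c) + √(-5)*(4 - 5)/(1 - 5) = (c + o) + (I*√5)*(-1)/(-4) = (c + o) + (I*√5)*(-¼)*(-1) = (c + o) + I*√5/4 = c + o + I*√5/4)
X(0, 3)*((-15 - 16) + 11) - 7 = (3 + 0 + I*√5/4)*((-15 - 16) + 11) - 7 = (3 + I*√5/4)*(-31 + 11) - 7 = (3 + I*√5/4)*(-20) - 7 = (-60 - 5*I*√5) - 7 = -67 - 5*I*√5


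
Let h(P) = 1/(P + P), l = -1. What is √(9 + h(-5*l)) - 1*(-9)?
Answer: 9 + √910/10 ≈ 12.017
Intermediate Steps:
h(P) = 1/(2*P)
√(9 + h(-5*l)) - 1*(-9) = √(9 + 1/(2*((-5*(-1))))) - 1*(-9) = √(9 + (½)/5) + 9 = √(9 + (½)*(⅕)) + 9 = √(9 + ⅒) + 9 = √(91/10) + 9 = √910/10 + 9 = 9 + √910/10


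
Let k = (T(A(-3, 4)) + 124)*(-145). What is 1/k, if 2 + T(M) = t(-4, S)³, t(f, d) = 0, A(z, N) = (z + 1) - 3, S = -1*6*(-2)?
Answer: -1/17690 ≈ -5.6529e-5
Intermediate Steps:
S = 12 (S = -6*(-2) = 12)
A(z, N) = -2 + z (A(z, N) = (1 + z) - 3 = -2 + z)
T(M) = -2 (T(M) = -2 + 0³ = -2 + 0 = -2)
k = -17690 (k = (-2 + 124)*(-145) = 122*(-145) = -17690)
1/k = 1/(-17690) = -1/17690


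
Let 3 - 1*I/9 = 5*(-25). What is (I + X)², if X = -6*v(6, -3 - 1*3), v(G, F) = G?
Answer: 1245456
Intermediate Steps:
I = 1152 (I = 27 - 45*(-25) = 27 - 9*(-125) = 27 + 1125 = 1152)
X = -36 (X = -6*6 = -36)
(I + X)² = (1152 - 36)² = 1116² = 1245456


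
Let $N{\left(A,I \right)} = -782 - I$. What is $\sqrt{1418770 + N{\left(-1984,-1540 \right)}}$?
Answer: $2 \sqrt{354882} \approx 1191.4$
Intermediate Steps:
$\sqrt{1418770 + N{\left(-1984,-1540 \right)}} = \sqrt{1418770 - -758} = \sqrt{1418770 + \left(-782 + 1540\right)} = \sqrt{1418770 + 758} = \sqrt{1419528} = 2 \sqrt{354882}$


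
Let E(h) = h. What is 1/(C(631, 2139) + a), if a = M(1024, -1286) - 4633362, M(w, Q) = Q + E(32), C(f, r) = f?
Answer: -1/4633985 ≈ -2.1580e-7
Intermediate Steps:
M(w, Q) = 32 + Q (M(w, Q) = Q + 32 = 32 + Q)
a = -4634616 (a = (32 - 1286) - 4633362 = -1254 - 4633362 = -4634616)
1/(C(631, 2139) + a) = 1/(631 - 4634616) = 1/(-4633985) = -1/4633985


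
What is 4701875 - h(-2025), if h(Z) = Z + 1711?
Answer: 4702189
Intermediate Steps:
h(Z) = 1711 + Z
4701875 - h(-2025) = 4701875 - (1711 - 2025) = 4701875 - 1*(-314) = 4701875 + 314 = 4702189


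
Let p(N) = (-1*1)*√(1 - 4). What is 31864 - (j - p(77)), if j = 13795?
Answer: 18069 - I*√3 ≈ 18069.0 - 1.732*I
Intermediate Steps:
p(N) = -I*√3 (p(N) = -√(-3) = -I*√3)
31864 - (j - p(77)) = 31864 - (13795 - (-1)*I*√3) = 31864 - (13795 + I*√3) = 31864 + (-13795 - I*√3) = 18069 - I*√3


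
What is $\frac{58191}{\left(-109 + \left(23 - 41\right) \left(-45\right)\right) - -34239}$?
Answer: $\frac{58191}{34940} \approx 1.6655$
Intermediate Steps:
$\frac{58191}{\left(-109 + \left(23 - 41\right) \left(-45\right)\right) - -34239} = \frac{58191}{\left(-109 - -810\right) + 34239} = \frac{58191}{\left(-109 + 810\right) + 34239} = \frac{58191}{701 + 34239} = \frac{58191}{34940}$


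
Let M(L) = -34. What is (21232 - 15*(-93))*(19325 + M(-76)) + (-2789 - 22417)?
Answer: 436472251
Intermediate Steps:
(21232 - 15*(-93))*(19325 + M(-76)) + (-2789 - 22417) = (21232 - 15*(-93))*(19325 - 34) + (-2789 - 22417) = (21232 + 1395)*19291 - 25206 = 22627*19291 - 25206 = 436497457 - 25206 = 436472251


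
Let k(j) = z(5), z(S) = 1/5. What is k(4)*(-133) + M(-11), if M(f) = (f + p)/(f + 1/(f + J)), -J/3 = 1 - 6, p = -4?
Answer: -5419/215 ≈ -25.205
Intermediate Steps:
J = 15 (J = -3*(1 - 6) = -3*(-5) = 15)
z(S) = 1/5
k(j) = 1/5
M(f) = (-4 + f)/(f + 1/(15 + f)) (M(f) = (f - 4)/(f + 1/(f + 15)) = (-4 + f)/(f + 1/(15 + f)))
k(4)*(-133) + M(-11) = (1/5)*(-133) + (-60 + (-11)**2 + 11*(-11))/(1 + (-11)**2 + 15*(-11)) = -133/5 + (-60 + 121 - 121)/(1 + 121 - 165) = -133/5 - 60/(-43) = -133/5 - 1/43*(-60) = -133/5 + 60/43 = -5419/215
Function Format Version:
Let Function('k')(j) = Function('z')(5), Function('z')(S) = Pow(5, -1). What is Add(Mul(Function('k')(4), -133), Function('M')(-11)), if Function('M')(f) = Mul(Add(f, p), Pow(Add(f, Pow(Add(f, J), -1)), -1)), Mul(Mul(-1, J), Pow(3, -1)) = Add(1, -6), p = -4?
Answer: Rational(-5419, 215) ≈ -25.205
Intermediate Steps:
J = 15 (J = Mul(-3, Add(1, -6)) = Mul(-3, -5) = 15)
Function('z')(S) = Rational(1, 5)
Function('k')(j) = Rational(1, 5)
Function('M')(f) = Mul(Pow(Add(f, Pow(Add(15, f), -1)), -1), Add(-4, f)) (Function('M')(f) = Mul(Add(f, -4), Pow(Add(f, Pow(Add(f, 15), -1)), -1)) = Mul(Add(-4, f), Pow(Add(f, Pow(Add(15, f), -1)), -1)) = Mul(Pow(Add(f, Pow(Add(15, f), -1)), -1), Add(-4, f)))
Add(Mul(Function('k')(4), -133), Function('M')(-11)) = Add(Mul(Rational(1, 5), -133), Mul(Pow(Add(1, Pow(-11, 2), Mul(15, -11)), -1), Add(-60, Pow(-11, 2), Mul(11, -11)))) = Add(Rational(-133, 5), Mul(Pow(Add(1, 121, -165), -1), Add(-60, 121, -121))) = Add(Rational(-133, 5), Mul(Pow(-43, -1), -60)) = Add(Rational(-133, 5), Mul(Rational(-1, 43), -60)) = Add(Rational(-133, 5), Rational(60, 43)) = Rational(-5419, 215)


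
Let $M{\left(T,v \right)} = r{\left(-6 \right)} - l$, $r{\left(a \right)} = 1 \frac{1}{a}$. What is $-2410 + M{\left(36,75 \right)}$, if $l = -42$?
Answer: $- \frac{14209}{6} \approx -2368.2$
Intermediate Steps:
$r{\left(a \right)} = \frac{1}{a}$
$M{\left(T,v \right)} = \frac{251}{6}$ ($M{\left(T,v \right)} = \frac{1}{-6} - -42 = - \frac{1}{6} + 42 = \frac{251}{6}$)
$-2410 + M{\left(36,75 \right)} = -2410 + \frac{251}{6} = - \frac{14209}{6}$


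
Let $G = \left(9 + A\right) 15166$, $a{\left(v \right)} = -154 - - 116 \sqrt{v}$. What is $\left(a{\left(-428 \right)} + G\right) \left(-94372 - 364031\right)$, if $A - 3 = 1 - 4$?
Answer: $-62498665020 - 106349496 i \sqrt{107} \approx -6.2499 \cdot 10^{10} - 1.1001 \cdot 10^{9} i$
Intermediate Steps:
$A = 0$ ($A = 3 + \left(1 - 4\right) = 3 - 3 = 0$)
$a{\left(v \right)} = -154 + 116 \sqrt{v}$
$G = 136494$ ($G = \left(9 + 0\right) 15166 = 9 \cdot 15166 = 136494$)
$\left(a{\left(-428 \right)} + G\right) \left(-94372 - 364031\right) = \left(\left(-154 + 116 \sqrt{-428}\right) + 136494\right) \left(-94372 - 364031\right) = \left(\left(-154 + 116 \cdot 2 i \sqrt{107}\right) + 136494\right) \left(-458403\right) = \left(\left(-154 + 232 i \sqrt{107}\right) + 136494\right) \left(-458403\right) = \left(136340 + 232 i \sqrt{107}\right) \left(-458403\right) = -62498665020 - 106349496 i \sqrt{107}$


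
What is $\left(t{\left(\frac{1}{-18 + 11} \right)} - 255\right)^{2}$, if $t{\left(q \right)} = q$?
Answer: $\frac{3189796}{49} \approx 65098.0$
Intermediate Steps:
$\left(t{\left(\frac{1}{-18 + 11} \right)} - 255\right)^{2} = \left(\frac{1}{-18 + 11} - 255\right)^{2} = \left(\frac{1}{-7} - 255\right)^{2} = \left(- \frac{1}{7} - 255\right)^{2} = \left(- \frac{1786}{7}\right)^{2} = \frac{3189796}{49}$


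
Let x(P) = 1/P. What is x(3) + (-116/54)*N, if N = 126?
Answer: -811/3 ≈ -270.33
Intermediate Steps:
x(3) + (-116/54)*N = 1/3 - 116/54*126 = ⅓ - 116*1/54*126 = ⅓ - 58/27*126 = ⅓ - 812/3 = -811/3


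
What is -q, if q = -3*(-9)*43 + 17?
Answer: -1178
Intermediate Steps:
q = 1178 (q = 27*43 + 17 = 1161 + 17 = 1178)
-q = -1*1178 = -1178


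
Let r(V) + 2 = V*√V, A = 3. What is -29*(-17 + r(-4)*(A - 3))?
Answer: 493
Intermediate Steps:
r(V) = -2 + V^(3/2) (r(V) = -2 + V*√V = -2 + V^(3/2))
-29*(-17 + r(-4)*(A - 3)) = -29*(-17 + (-2 + (-4)^(3/2))*(3 - 3)) = -29*(-17 + (-2 - 8*I)*0) = -29*(-17 + 0) = -29*(-17) = 493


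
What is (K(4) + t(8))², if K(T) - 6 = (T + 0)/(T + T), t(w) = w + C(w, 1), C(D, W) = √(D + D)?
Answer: 1369/4 ≈ 342.25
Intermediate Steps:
C(D, W) = √2*√D (C(D, W) = √(2*D) = √2*√D)
t(w) = w + √2*√w
K(T) = 13/2 (K(T) = 6 + (T + 0)/(T + T) = 6 + T/((2*T)) = 6 + T*(1/(2*T)) = 6 + ½ = 13/2)
(K(4) + t(8))² = (13/2 + (8 + √2*√8))² = (13/2 + (8 + √2*(2*√2)))² = (13/2 + (8 + 4))² = (13/2 + 12)² = (37/2)² = 1369/4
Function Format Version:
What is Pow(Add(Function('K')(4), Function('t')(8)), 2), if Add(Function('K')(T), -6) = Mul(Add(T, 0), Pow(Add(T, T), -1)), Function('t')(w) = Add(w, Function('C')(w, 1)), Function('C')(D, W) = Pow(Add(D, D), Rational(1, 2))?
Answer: Rational(1369, 4) ≈ 342.25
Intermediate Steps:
Function('C')(D, W) = Mul(Pow(2, Rational(1, 2)), Pow(D, Rational(1, 2))) (Function('C')(D, W) = Pow(Mul(2, D), Rational(1, 2)) = Mul(Pow(2, Rational(1, 2)), Pow(D, Rational(1, 2))))
Function('t')(w) = Add(w, Mul(Pow(2, Rational(1, 2)), Pow(w, Rational(1, 2))))
Function('K')(T) = Rational(13, 2) (Function('K')(T) = Add(6, Mul(Add(T, 0), Pow(Add(T, T), -1))) = Add(6, Mul(T, Pow(Mul(2, T), -1))) = Add(6, Mul(T, Mul(Rational(1, 2), Pow(T, -1)))) = Add(6, Rational(1, 2)) = Rational(13, 2))
Pow(Add(Function('K')(4), Function('t')(8)), 2) = Pow(Add(Rational(13, 2), Add(8, Mul(Pow(2, Rational(1, 2)), Pow(8, Rational(1, 2))))), 2) = Pow(Add(Rational(13, 2), Add(8, Mul(Pow(2, Rational(1, 2)), Mul(2, Pow(2, Rational(1, 2)))))), 2) = Pow(Add(Rational(13, 2), Add(8, 4)), 2) = Pow(Add(Rational(13, 2), 12), 2) = Pow(Rational(37, 2), 2) = Rational(1369, 4)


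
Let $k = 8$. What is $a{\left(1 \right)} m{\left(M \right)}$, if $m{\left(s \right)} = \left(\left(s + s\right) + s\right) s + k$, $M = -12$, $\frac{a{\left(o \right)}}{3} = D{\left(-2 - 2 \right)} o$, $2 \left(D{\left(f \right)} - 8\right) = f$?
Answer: $7920$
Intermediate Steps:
$D{\left(f \right)} = 8 + \frac{f}{2}$
$a{\left(o \right)} = 18 o$ ($a{\left(o \right)} = 3 \left(8 + \frac{-2 - 2}{2}\right) o = 3 \left(8 + \frac{1}{2} \left(-4\right)\right) o = 3 \left(8 - 2\right) o = 3 \cdot 6 o = 18 o$)
$m{\left(s \right)} = 8 + 3 s^{2}$ ($m{\left(s \right)} = \left(\left(s + s\right) + s\right) s + 8 = \left(2 s + s\right) s + 8 = 3 s s + 8 = 3 s^{2} + 8 = 8 + 3 s^{2}$)
$a{\left(1 \right)} m{\left(M \right)} = 18 \cdot 1 \left(8 + 3 \left(-12\right)^{2}\right) = 18 \left(8 + 3 \cdot 144\right) = 18 \left(8 + 432\right) = 18 \cdot 440 = 7920$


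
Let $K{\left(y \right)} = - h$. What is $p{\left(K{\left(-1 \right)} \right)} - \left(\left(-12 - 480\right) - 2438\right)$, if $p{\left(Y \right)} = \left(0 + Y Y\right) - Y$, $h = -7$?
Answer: $2972$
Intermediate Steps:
$K{\left(y \right)} = 7$ ($K{\left(y \right)} = \left(-1\right) \left(-7\right) = 7$)
$p{\left(Y \right)} = Y^{2} - Y$ ($p{\left(Y \right)} = \left(0 + Y^{2}\right) - Y = Y^{2} - Y$)
$p{\left(K{\left(-1 \right)} \right)} - \left(\left(-12 - 480\right) - 2438\right) = 7 \left(-1 + 7\right) - \left(\left(-12 - 480\right) - 2438\right) = 7 \cdot 6 - \left(\left(-12 - 480\right) - 2438\right) = 42 - \left(-492 - 2438\right) = 42 - -2930 = 42 + 2930 = 2972$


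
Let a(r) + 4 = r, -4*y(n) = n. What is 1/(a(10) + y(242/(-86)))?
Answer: 172/1153 ≈ 0.14918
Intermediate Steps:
y(n) = -n/4
a(r) = -4 + r
1/(a(10) + y(242/(-86))) = 1/((-4 + 10) - 121/(2*(-86))) = 1/(6 - 121*(-1)/(2*86)) = 1/(6 - 1/4*(-121/43)) = 1/(6 + 121/172) = 1/(1153/172) = 172/1153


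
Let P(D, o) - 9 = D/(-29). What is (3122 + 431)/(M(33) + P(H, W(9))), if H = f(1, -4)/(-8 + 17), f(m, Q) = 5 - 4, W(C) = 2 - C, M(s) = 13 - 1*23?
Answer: -927333/262 ≈ -3539.4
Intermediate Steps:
M(s) = -10 (M(s) = 13 - 23 = -10)
f(m, Q) = 1
H = ⅑ (H = 1/(-8 + 17) = 1/9 = 1*(⅑) = ⅑ ≈ 0.11111)
P(D, o) = 9 - D/29 (P(D, o) = 9 + D/(-29) = 9 + D*(-1/29) = 9 - D/29)
(3122 + 431)/(M(33) + P(H, W(9))) = (3122 + 431)/(-10 + (9 - 1/29*⅑)) = 3553/(-10 + (9 - 1/261)) = 3553/(-10 + 2348/261) = 3553/(-262/261) = 3553*(-261/262) = -927333/262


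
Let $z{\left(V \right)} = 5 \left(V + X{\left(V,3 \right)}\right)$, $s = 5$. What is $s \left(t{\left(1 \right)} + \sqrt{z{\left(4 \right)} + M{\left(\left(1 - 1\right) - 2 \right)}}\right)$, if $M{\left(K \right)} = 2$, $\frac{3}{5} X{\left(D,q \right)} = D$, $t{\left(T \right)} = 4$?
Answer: $20 + \frac{5 \sqrt{498}}{3} \approx 57.193$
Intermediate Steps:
$X{\left(D,q \right)} = \frac{5 D}{3}$
$z{\left(V \right)} = \frac{40 V}{3}$ ($z{\left(V \right)} = 5 \left(V + \frac{5 V}{3}\right) = 5 \frac{8 V}{3} = \frac{40 V}{3}$)
$s \left(t{\left(1 \right)} + \sqrt{z{\left(4 \right)} + M{\left(\left(1 - 1\right) - 2 \right)}}\right) = 5 \left(4 + \sqrt{\frac{40}{3} \cdot 4 + 2}\right) = 5 \left(4 + \sqrt{\frac{160}{3} + 2}\right) = 5 \left(4 + \sqrt{\frac{166}{3}}\right) = 5 \left(4 + \frac{\sqrt{498}}{3}\right) = 20 + \frac{5 \sqrt{498}}{3}$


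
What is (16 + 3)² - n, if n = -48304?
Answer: 48665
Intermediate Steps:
(16 + 3)² - n = (16 + 3)² - 1*(-48304) = 19² + 48304 = 361 + 48304 = 48665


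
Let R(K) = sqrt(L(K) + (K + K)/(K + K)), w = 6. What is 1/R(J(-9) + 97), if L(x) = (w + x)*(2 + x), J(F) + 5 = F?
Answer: sqrt(7566)/7566 ≈ 0.011497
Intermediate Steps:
J(F) = -5 + F
L(x) = (2 + x)*(6 + x) (L(x) = (6 + x)*(2 + x) = (2 + x)*(6 + x))
R(K) = sqrt(13 + K**2 + 8*K) (R(K) = sqrt((12 + K**2 + 8*K) + (K + K)/(K + K)) = sqrt((12 + K**2 + 8*K) + (2*K)/((2*K))) = sqrt((12 + K**2 + 8*K) + (2*K)*(1/(2*K))) = sqrt((12 + K**2 + 8*K) + 1) = sqrt(13 + K**2 + 8*K))
1/R(J(-9) + 97) = 1/(sqrt(13 + ((-5 - 9) + 97)**2 + 8*((-5 - 9) + 97))) = 1/(sqrt(13 + (-14 + 97)**2 + 8*(-14 + 97))) = 1/(sqrt(13 + 83**2 + 8*83)) = 1/(sqrt(13 + 6889 + 664)) = 1/(sqrt(7566)) = sqrt(7566)/7566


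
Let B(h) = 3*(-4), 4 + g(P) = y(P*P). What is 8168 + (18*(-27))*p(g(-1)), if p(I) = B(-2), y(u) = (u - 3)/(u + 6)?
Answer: 14000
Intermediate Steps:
y(u) = (-3 + u)/(6 + u)
g(P) = -4 + (-3 + P²)/(6 + P²) (g(P) = -4 + (-3 + P*P)/(6 + P*P) = -4 + (-3 + P²)/(6 + P²))
B(h) = -12
p(I) = -12
8168 + (18*(-27))*p(g(-1)) = 8168 + (18*(-27))*(-12) = 8168 - 486*(-12) = 8168 + 5832 = 14000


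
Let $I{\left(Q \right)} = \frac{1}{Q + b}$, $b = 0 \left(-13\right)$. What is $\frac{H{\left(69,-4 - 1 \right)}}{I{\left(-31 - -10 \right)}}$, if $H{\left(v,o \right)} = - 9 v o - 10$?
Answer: $-64995$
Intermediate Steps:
$b = 0$
$I{\left(Q \right)} = \frac{1}{Q}$ ($I{\left(Q \right)} = \frac{1}{Q + 0} = \frac{1}{Q}$)
$H{\left(v,o \right)} = -10 - 9 o v$ ($H{\left(v,o \right)} = - 9 o v - 10 = -10 - 9 o v$)
$\frac{H{\left(69,-4 - 1 \right)}}{I{\left(-31 - -10 \right)}} = \frac{-10 - 9 \left(-4 - 1\right) 69}{\frac{1}{-31 - -10}} = \frac{-10 - 9 \left(-4 - 1\right) 69}{\frac{1}{-31 + 10}} = \frac{-10 - \left(-45\right) 69}{\frac{1}{-21}} = \frac{-10 + 3105}{- \frac{1}{21}} = 3095 \left(-21\right) = -64995$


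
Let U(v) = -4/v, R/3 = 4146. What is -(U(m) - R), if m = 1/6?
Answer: 12462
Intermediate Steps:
R = 12438 (R = 3*4146 = 12438)
m = ⅙ ≈ 0.16667
-(U(m) - R) = -(-4/⅙ - 1*12438) = -(-4*6 - 12438) = -(-24 - 12438) = -1*(-12462) = 12462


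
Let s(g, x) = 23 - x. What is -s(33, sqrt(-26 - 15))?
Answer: -23 + I*sqrt(41) ≈ -23.0 + 6.4031*I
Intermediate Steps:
-s(33, sqrt(-26 - 15)) = -(23 - sqrt(-26 - 15)) = -(23 - sqrt(-41)) = -(23 - I*sqrt(41)) = -23 + I*sqrt(41)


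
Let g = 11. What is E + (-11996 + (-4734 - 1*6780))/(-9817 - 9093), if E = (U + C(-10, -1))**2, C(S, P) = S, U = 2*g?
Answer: 274655/1891 ≈ 145.24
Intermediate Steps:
U = 22 (U = 2*11 = 22)
E = 144 (E = (22 - 10)**2 = 12**2 = 144)
E + (-11996 + (-4734 - 1*6780))/(-9817 - 9093) = 144 + (-11996 + (-4734 - 1*6780))/(-9817 - 9093) = 144 + (-11996 + (-4734 - 6780))/(-18910) = 144 + (-11996 - 11514)*(-1/18910) = 144 - 23510*(-1/18910) = 144 + 2351/1891 = 274655/1891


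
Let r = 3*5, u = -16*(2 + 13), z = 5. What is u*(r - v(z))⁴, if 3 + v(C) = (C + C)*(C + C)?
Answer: -10850922240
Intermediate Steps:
u = -240 (u = -16*15 = -240)
r = 15
v(C) = -3 + 4*C² (v(C) = -3 + (C + C)*(C + C) = -3 + (2*C)*(2*C) = -3 + 4*C²)
u*(r - v(z))⁴ = -240*(15 - (-3 + 4*5²))⁴ = -240*(15 - (-3 + 4*25))⁴ = -240*(15 - (-3 + 100))⁴ = -240*(15 - 1*97)⁴ = -240*(15 - 97)⁴ = -240*(-82)⁴ = -240*45212176 = -10850922240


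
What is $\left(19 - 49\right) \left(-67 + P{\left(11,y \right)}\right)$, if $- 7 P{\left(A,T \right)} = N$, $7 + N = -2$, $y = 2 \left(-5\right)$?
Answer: $\frac{13800}{7} \approx 1971.4$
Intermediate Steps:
$y = -10$
$N = -9$ ($N = -7 - 2 = -9$)
$P{\left(A,T \right)} = \frac{9}{7}$ ($P{\left(A,T \right)} = \left(- \frac{1}{7}\right) \left(-9\right) = \frac{9}{7}$)
$\left(19 - 49\right) \left(-67 + P{\left(11,y \right)}\right) = \left(19 - 49\right) \left(-67 + \frac{9}{7}\right) = \left(19 - 49\right) \left(- \frac{460}{7}\right) = \left(-30\right) \left(- \frac{460}{7}\right) = \frac{13800}{7}$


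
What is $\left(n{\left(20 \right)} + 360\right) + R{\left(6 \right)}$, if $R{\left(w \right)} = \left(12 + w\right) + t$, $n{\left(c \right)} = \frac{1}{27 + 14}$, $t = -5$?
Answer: $\frac{15294}{41} \approx 373.02$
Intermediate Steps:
$n{\left(c \right)} = \frac{1}{41}$
$R{\left(w \right)} = 7 + w$ ($R{\left(w \right)} = \left(12 + w\right) - 5 = 7 + w$)
$\left(n{\left(20 \right)} + 360\right) + R{\left(6 \right)} = \left(\frac{1}{41} + 360\right) + \left(7 + 6\right) = \frac{14761}{41} + 13 = \frac{15294}{41}$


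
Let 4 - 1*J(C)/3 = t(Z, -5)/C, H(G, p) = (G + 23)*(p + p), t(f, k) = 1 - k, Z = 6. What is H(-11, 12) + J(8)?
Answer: 1191/4 ≈ 297.75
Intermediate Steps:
H(G, p) = 2*p*(23 + G) (H(G, p) = (23 + G)*(2*p) = 2*p*(23 + G))
J(C) = 12 - 18/C (J(C) = 12 - 3*(1 - 1*(-5))/C = 12 - 3*(1 + 5)/C = 12 - 18/C)
H(-11, 12) + J(8) = 2*12*(23 - 11) + (12 - 18/8) = 2*12*12 + (12 - 18*1/8) = 288 + (12 - 9/4) = 288 + 39/4 = 1191/4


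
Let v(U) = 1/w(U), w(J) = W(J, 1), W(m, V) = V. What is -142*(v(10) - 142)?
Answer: 20022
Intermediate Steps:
w(J) = 1
v(U) = 1 (v(U) = 1/1 = 1)
-142*(v(10) - 142) = -142*(1 - 142) = -142*(-141) = 20022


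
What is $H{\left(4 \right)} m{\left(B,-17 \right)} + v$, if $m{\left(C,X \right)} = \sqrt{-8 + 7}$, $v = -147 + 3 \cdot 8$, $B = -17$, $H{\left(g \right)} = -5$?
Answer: $-123 - 5 i \approx -123.0 - 5.0 i$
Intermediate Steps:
$v = -123$ ($v = -147 + 24 = -123$)
$m{\left(C,X \right)} = i$ ($m{\left(C,X \right)} = \sqrt{-1} = i$)
$H{\left(4 \right)} m{\left(B,-17 \right)} + v = - 5 i - 123 = -123 - 5 i$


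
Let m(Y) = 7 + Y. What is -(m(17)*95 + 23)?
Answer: -2303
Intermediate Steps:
-(m(17)*95 + 23) = -((7 + 17)*95 + 23) = -(24*95 + 23) = -(2280 + 23) = -1*2303 = -2303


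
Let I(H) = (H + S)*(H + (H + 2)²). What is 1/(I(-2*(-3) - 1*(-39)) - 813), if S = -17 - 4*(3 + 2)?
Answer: 1/17219 ≈ 5.8075e-5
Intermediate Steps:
S = -37 (S = -17 - 4*5 = -17 - 20 = -37)
I(H) = (-37 + H)*(H + (2 + H)²) (I(H) = (H - 37)*(H + (H + 2)²) = (-37 + H)*(H + (2 + H)²))
1/(I(-2*(-3) - 1*(-39)) - 813) = 1/((-148 + (-2*(-3) - 1*(-39))³ - 181*(-2*(-3) - 1*(-39)) - 32*(-2*(-3) - 1*(-39))²) - 813) = 1/((-148 + (6 + 39)³ - 181*(6 + 39) - 32*(6 + 39)²) - 813) = 1/((-148 + 45³ - 181*45 - 32*45²) - 813) = 1/((-148 + 91125 - 8145 - 32*2025) - 813) = 1/((-148 + 91125 - 8145 - 64800) - 813) = 1/(18032 - 813) = 1/17219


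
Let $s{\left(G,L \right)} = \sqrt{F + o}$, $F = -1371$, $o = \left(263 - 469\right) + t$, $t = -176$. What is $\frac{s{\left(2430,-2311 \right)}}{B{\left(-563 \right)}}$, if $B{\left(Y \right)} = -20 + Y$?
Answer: $- \frac{i \sqrt{1753}}{583} \approx - 0.071816 i$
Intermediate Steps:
$o = -382$ ($o = \left(263 - 469\right) - 176 = -206 - 176 = -382$)
$s{\left(G,L \right)} = i \sqrt{1753}$ ($s{\left(G,L \right)} = \sqrt{-1371 - 382} = \sqrt{-1753} = i \sqrt{1753}$)
$\frac{s{\left(2430,-2311 \right)}}{B{\left(-563 \right)}} = \frac{i \sqrt{1753}}{-20 - 563} = \frac{i \sqrt{1753}}{-583} = i \sqrt{1753} \left(- \frac{1}{583}\right) = - \frac{i \sqrt{1753}}{583}$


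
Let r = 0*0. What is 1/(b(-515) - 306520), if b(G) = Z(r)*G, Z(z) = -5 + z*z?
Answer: -1/303945 ≈ -3.2901e-6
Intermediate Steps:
r = 0
Z(z) = -5 + z²
b(G) = -5*G (b(G) = (-5 + 0²)*G = (-5 + 0)*G = -5*G)
1/(b(-515) - 306520) = 1/(-5*(-515) - 306520) = 1/(2575 - 306520) = 1/(-303945) = -1/303945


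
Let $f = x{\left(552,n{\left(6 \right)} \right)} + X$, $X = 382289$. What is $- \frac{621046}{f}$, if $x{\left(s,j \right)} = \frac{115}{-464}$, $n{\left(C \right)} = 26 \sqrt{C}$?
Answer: $- \frac{288165344}{177381981} \approx -1.6245$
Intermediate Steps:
$x{\left(s,j \right)} = - \frac{115}{464}$ ($x{\left(s,j \right)} = 115 \left(- \frac{1}{464}\right) = - \frac{115}{464}$)
$f = \frac{177381981}{464}$ ($f = - \frac{115}{464} + 382289 = \frac{177381981}{464} \approx 3.8229 \cdot 10^{5}$)
$- \frac{621046}{f} = - \frac{621046}{\frac{177381981}{464}} = \left(-621046\right) \frac{464}{177381981} = - \frac{288165344}{177381981}$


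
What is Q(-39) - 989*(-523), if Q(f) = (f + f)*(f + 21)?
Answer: 518651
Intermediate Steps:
Q(f) = 2*f*(21 + f) (Q(f) = (2*f)*(21 + f) = 2*f*(21 + f))
Q(-39) - 989*(-523) = 2*(-39)*(21 - 39) - 989*(-523) = 2*(-39)*(-18) + 517247 = 1404 + 517247 = 518651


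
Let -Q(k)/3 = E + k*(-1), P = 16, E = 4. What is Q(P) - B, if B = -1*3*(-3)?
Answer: 27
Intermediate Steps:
Q(k) = -12 + 3*k (Q(k) = -3*(4 + k*(-1)) = -3*(4 - k) = -12 + 3*k)
B = 9 (B = -3*(-3) = 9)
Q(P) - B = (-12 + 3*16) - 1*9 = (-12 + 48) - 9 = 36 - 9 = 27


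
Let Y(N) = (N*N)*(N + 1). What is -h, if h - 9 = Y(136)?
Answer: -2533961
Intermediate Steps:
Y(N) = N**2*(1 + N)
h = 2533961 (h = 9 + 136**2*(1 + 136) = 9 + 18496*137 = 9 + 2533952 = 2533961)
-h = -1*2533961 = -2533961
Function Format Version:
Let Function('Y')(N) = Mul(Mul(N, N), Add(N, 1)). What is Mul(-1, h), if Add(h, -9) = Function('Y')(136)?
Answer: -2533961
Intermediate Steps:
Function('Y')(N) = Mul(Pow(N, 2), Add(1, N))
h = 2533961 (h = Add(9, Mul(Pow(136, 2), Add(1, 136))) = Add(9, Mul(18496, 137)) = Add(9, 2533952) = 2533961)
Mul(-1, h) = Mul(-1, 2533961) = -2533961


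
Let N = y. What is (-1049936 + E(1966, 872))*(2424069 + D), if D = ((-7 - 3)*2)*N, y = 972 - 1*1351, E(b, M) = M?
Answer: -2550955426536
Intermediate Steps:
y = -379 (y = 972 - 1351 = -379)
N = -379
D = 7580 (D = ((-7 - 3)*2)*(-379) = -10*2*(-379) = -20*(-379) = 7580)
(-1049936 + E(1966, 872))*(2424069 + D) = (-1049936 + 872)*(2424069 + 7580) = -1049064*2431649 = -2550955426536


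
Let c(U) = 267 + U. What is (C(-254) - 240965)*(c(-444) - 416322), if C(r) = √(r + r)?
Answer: 100361681535 - 832998*I*√127 ≈ 1.0036e+11 - 9.3874e+6*I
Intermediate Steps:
C(r) = √2*√r (C(r) = √(2*r) = √2*√r)
(C(-254) - 240965)*(c(-444) - 416322) = (√2*√(-254) - 240965)*((267 - 444) - 416322) = (√2*(I*√254) - 240965)*(-177 - 416322) = (2*I*√127 - 240965)*(-416499) = (-240965 + 2*I*√127)*(-416499) = 100361681535 - 832998*I*√127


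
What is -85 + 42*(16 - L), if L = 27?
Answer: -547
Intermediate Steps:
-85 + 42*(16 - L) = -85 + 42*(16 - 1*27) = -85 + 42*(16 - 27) = -85 + 42*(-11) = -85 - 462 = -547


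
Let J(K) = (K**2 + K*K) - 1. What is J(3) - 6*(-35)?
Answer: 227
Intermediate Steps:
J(K) = -1 + 2*K**2 (J(K) = (K**2 + K**2) - 1 = 2*K**2 - 1 = -1 + 2*K**2)
J(3) - 6*(-35) = (-1 + 2*3**2) - 6*(-35) = (-1 + 2*9) + 210 = (-1 + 18) + 210 = 17 + 210 = 227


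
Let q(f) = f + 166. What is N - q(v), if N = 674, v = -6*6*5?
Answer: 688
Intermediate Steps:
v = -180 (v = -36*5 = -180)
q(f) = 166 + f
N - q(v) = 674 - (166 - 180) = 674 - 1*(-14) = 674 + 14 = 688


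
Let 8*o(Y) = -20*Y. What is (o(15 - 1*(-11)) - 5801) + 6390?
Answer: 524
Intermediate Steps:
o(Y) = -5*Y/2 (o(Y) = (-20*Y)/8 = -5*Y/2)
(o(15 - 1*(-11)) - 5801) + 6390 = (-5*(15 - 1*(-11))/2 - 5801) + 6390 = (-5*(15 + 11)/2 - 5801) + 6390 = (-5/2*26 - 5801) + 6390 = (-65 - 5801) + 6390 = -5866 + 6390 = 524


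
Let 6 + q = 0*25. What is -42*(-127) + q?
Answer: 5328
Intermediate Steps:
q = -6 (q = -6 + 0*25 = -6 + 0 = -6)
-42*(-127) + q = -42*(-127) - 6 = 5334 - 6 = 5328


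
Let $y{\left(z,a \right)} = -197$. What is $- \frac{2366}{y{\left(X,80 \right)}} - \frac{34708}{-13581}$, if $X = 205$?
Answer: $\frac{38970122}{2675457} \approx 14.566$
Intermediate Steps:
$- \frac{2366}{y{\left(X,80 \right)}} - \frac{34708}{-13581} = - \frac{2366}{-197} - \frac{34708}{-13581} = \left(-2366\right) \left(- \frac{1}{197}\right) - - \frac{34708}{13581} = \frac{2366}{197} + \frac{34708}{13581} = \frac{38970122}{2675457}$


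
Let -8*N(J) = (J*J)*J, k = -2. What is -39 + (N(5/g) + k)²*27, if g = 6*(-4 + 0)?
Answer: 31200673033/452984832 ≈ 68.878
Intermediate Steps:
g = -24 (g = 6*(-4) = -24)
N(J) = -J³/8 (N(J) = -J*J*J/8 = -J²*J/8 = -J³/8)
-39 + (N(5/g) + k)²*27 = -39 + (-(5/(-24))³/8 - 2)²*27 = -39 + (-(5*(-1/24))³/8 - 2)²*27 = -39 + (-(-5/24)³/8 - 2)²*27 = -39 + (-⅛*(-125/13824) - 2)²*27 = -39 + (125/110592 - 2)²*27 = -39 + (-221059/110592)²*27 = -39 + (48867081481/12230590464)*27 = -39 + 48867081481/452984832 = 31200673033/452984832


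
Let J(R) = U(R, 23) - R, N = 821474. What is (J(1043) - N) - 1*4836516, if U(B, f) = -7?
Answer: -5659040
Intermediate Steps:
J(R) = -7 - R
(J(1043) - N) - 1*4836516 = ((-7 - 1*1043) - 1*821474) - 1*4836516 = ((-7 - 1043) - 821474) - 4836516 = (-1050 - 821474) - 4836516 = -822524 - 4836516 = -5659040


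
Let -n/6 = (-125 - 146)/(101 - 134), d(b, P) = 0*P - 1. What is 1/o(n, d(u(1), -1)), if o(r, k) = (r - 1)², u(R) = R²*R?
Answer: 121/305809 ≈ 0.00039567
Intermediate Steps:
u(R) = R³
d(b, P) = -1 (d(b, P) = 0 - 1 = -1)
n = -542/11 (n = -6*(-125 - 146)/(101 - 134) = -(-1626)/(-33) = -(-1626)*(-1)/33 = -6*271/33 = -542/11 ≈ -49.273)
o(r, k) = (-1 + r)²
1/o(n, d(u(1), -1)) = 1/((-1 - 542/11)²) = 1/((-553/11)²) = 1/(305809/121) = 121/305809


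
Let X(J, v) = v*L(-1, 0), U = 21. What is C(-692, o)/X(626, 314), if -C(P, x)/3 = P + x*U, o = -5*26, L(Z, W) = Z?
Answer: -5133/157 ≈ -32.694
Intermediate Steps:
X(J, v) = -v (X(J, v) = v*(-1) = -v)
o = -130
C(P, x) = -63*x - 3*P (C(P, x) = -3*(P + x*21) = -3*(P + 21*x) = -63*x - 3*P)
C(-692, o)/X(626, 314) = (-63*(-130) - 3*(-692))/((-1*314)) = (8190 + 2076)/(-314) = 10266*(-1/314) = -5133/157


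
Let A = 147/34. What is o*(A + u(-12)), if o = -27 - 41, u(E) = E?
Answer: 522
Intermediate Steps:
o = -68
A = 147/34 (A = 147*(1/34) = 147/34 ≈ 4.3235)
o*(A + u(-12)) = -68*(147/34 - 12) = -68*(-261/34) = 522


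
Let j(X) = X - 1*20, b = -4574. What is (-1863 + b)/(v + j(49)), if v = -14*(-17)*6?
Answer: -6437/1457 ≈ -4.4180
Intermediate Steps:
v = 1428 (v = 238*6 = 1428)
j(X) = -20 + X (j(X) = X - 20 = -20 + X)
(-1863 + b)/(v + j(49)) = (-1863 - 4574)/(1428 + (-20 + 49)) = -6437/(1428 + 29) = -6437/1457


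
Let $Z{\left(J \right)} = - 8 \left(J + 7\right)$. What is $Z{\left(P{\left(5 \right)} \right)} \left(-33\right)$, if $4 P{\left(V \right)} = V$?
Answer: $2178$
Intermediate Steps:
$P{\left(V \right)} = \frac{V}{4}$
$Z{\left(J \right)} = -56 - 8 J$ ($Z{\left(J \right)} = - 8 \left(7 + J\right) = -56 - 8 J$)
$Z{\left(P{\left(5 \right)} \right)} \left(-33\right) = \left(-56 - 8 \cdot \frac{1}{4} \cdot 5\right) \left(-33\right) = \left(-56 - 10\right) \left(-33\right) = \left(-66\right) \left(-33\right) = 2178$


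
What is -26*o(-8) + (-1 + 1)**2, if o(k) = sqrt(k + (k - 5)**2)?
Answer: -26*sqrt(161) ≈ -329.90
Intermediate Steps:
o(k) = sqrt(k + (-5 + k)**2)
-26*o(-8) + (-1 + 1)**2 = -26*sqrt(-8 + (-5 - 8)**2) + (-1 + 1)**2 = -26*sqrt(-8 + (-13)**2) + 0**2 = -26*sqrt(-8 + 169) + 0 = -26*sqrt(161) + 0 = -26*sqrt(161)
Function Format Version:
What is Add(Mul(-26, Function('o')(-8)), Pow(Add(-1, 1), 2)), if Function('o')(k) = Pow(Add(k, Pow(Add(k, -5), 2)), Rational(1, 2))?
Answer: Mul(-26, Pow(161, Rational(1, 2))) ≈ -329.90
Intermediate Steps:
Function('o')(k) = Pow(Add(k, Pow(Add(-5, k), 2)), Rational(1, 2))
Add(Mul(-26, Function('o')(-8)), Pow(Add(-1, 1), 2)) = Add(Mul(-26, Pow(Add(-8, Pow(Add(-5, -8), 2)), Rational(1, 2))), Pow(Add(-1, 1), 2)) = Add(Mul(-26, Pow(Add(-8, Pow(-13, 2)), Rational(1, 2))), Pow(0, 2)) = Add(Mul(-26, Pow(Add(-8, 169), Rational(1, 2))), 0) = Add(Mul(-26, Pow(161, Rational(1, 2))), 0) = Mul(-26, Pow(161, Rational(1, 2)))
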